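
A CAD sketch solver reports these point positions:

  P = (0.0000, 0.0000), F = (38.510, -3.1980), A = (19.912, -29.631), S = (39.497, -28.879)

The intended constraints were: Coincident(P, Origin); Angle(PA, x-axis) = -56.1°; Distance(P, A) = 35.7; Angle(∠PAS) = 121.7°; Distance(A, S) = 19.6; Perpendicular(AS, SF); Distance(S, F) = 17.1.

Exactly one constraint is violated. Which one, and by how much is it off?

Distance(S, F) = 17.1 — off by 8.60.

P = (0.00, 0.00) ✓; PA at -56.10° ✓; |PA| = 35.70 ✓; ∠PAS = 121.7° ✓; |AS| = 19.60 ✓; ∠(AS, SF) = 90.00° ✓; |SF| = 25.70 ✗.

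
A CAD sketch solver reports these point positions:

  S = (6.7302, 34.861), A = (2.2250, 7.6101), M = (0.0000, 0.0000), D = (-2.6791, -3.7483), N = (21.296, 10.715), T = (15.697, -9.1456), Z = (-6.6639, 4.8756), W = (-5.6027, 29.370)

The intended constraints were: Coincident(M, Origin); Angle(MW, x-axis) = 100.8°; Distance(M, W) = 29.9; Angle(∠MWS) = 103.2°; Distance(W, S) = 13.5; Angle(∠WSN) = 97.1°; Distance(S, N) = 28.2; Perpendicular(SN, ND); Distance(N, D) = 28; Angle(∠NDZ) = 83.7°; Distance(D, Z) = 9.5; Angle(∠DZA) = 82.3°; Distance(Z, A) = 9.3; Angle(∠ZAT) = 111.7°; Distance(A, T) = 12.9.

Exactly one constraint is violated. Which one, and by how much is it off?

Distance(A, T) = 12.9 — off by 8.60.

M = (0.00, 0.00) ✓; MW at 100.8° ✓; |MW| = 29.90 ✓; ∠MWS = 103.2° ✓; |WS| = 13.50 ✓; ∠WSN = 97.10° ✓; |SN| = 28.20 ✓; ∠(SN, ND) = 90.00° ✓; |ND| = 28.00 ✓; ∠NDZ = 83.70° ✓; |DZ| = 9.500 ✓; ∠DZA = 82.30° ✓; |ZA| = 9.300 ✓; ∠ZAT = 111.7° ✓; |AT| = 21.50 ✗.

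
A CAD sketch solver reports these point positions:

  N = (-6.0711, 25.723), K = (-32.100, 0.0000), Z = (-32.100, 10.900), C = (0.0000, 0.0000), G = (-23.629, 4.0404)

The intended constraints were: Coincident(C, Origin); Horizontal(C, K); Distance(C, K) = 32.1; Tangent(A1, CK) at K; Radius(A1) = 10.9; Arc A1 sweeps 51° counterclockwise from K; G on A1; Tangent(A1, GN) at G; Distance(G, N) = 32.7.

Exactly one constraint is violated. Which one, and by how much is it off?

Distance(G, N) = 32.7 — off by 4.80.

C = (0.00, 0.00) ✓; C.y = 0.00, K.y = 0.00 ✓; |CK| = 32.10 ✓; ∠(ZK, KC) = 90.00° ✓; |ZK| = 10.90 ✓; bearing(Z→G) − bearing(Z→K) = 51.00° ✓; |ZG| = 10.90 ✓; ∠(ZG, GN) = 90.00° ✓; |GN| = 27.90 ✗.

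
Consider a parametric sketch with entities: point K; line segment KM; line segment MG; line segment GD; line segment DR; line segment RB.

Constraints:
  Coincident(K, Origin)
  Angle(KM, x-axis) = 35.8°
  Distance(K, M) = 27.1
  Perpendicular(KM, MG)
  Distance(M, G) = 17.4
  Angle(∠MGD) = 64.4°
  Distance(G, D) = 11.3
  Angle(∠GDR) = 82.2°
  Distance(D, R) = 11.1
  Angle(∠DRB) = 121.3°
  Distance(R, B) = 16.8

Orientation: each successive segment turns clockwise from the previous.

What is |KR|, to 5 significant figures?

23.248

K is at the origin; KM runs at 35.8° with length 27.1, so M = (21.980, 15.852). KM ⟂ MG, so MG runs at -54.200°; with |MG| = 17.4, G = (32.158, 1.7398). ∠MGD = 64.4° gives GD at -169.80° from the x-axis; with |GD| = 11.3, D = (21.037, -0.26122). ∠GDR = 82.2° gives DR at 92.400° from the x-axis; with |DR| = 11.1, R = (20.572, 10.829). Then |KR| = |R − K| = 23.248.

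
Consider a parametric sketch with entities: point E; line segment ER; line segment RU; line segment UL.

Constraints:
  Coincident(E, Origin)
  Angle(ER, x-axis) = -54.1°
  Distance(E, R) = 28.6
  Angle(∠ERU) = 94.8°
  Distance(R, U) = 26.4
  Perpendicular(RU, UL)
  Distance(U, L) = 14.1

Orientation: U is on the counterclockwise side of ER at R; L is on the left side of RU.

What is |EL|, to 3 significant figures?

32.2

E is at the origin; ER runs at -54.1° with length 28.6, so R = 28.6·(cos -54.1°, sin -54.1°) = (16.8, -23.2). ∠ERU = 94.8°, so RU runs at -54.1° + (180° − 94.8°) = 31.1° from the x-axis; with |RU| = 26.4, U = R + 26.4·(cos 31.1°, sin 31.1°) = (39.4, -9.53). The perpendicularity gives UL at right angles to RU; with |UL| = 14.1 on the left of RU, L = U + 14.1·(-0.517, 0.856) = (32.1, 2.54). Then |EL| = |L − E| = 32.2.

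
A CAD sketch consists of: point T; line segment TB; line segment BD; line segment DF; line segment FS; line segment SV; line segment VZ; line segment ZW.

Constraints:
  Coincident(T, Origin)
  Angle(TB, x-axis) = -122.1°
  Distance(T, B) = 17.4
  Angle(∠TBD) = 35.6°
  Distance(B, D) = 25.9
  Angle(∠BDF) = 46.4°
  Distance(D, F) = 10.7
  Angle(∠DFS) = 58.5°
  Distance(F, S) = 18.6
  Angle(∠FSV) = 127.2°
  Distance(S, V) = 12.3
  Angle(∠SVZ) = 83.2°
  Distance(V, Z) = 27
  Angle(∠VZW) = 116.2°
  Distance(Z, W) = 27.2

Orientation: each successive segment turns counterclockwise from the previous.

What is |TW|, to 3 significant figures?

23.0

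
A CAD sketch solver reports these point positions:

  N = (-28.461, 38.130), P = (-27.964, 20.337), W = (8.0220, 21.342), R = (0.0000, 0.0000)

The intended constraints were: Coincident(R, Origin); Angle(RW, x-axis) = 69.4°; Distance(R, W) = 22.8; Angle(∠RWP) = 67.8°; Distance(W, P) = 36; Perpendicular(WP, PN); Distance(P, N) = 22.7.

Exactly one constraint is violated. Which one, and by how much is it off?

Distance(P, N) = 22.7 — off by 4.90.

R = (0.00, 0.00) ✓; RW at 69.40° ✓; |RW| = 22.80 ✓; ∠RWP = 67.80° ✓; |WP| = 36.00 ✓; ∠(WP, PN) = 90.00° ✓; |PN| = 17.80 ✗.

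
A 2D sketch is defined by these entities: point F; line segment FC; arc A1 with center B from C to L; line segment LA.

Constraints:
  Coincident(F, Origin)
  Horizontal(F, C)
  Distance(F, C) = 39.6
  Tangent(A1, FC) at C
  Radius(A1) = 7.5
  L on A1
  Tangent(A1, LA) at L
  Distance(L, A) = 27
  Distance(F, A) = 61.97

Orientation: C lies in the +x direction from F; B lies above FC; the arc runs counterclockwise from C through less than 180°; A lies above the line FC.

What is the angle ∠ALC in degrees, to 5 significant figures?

141.52°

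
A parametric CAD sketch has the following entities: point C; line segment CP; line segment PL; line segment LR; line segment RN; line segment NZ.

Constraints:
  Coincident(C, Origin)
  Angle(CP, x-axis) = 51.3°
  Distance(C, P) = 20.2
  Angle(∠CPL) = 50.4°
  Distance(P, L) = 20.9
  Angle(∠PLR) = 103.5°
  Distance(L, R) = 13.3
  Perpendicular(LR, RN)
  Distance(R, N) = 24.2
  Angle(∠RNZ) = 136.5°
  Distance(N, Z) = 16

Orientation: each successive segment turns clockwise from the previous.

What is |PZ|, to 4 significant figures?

17.06

C is at the origin; CP runs at 51.3° with length 20.2, so P = (12.63, 15.76). ∠CPL = 50.4° gives PL at -78.30° from the x-axis; with |PL| = 20.9, L = (16.87, -4.701). ∠PLR = 103.5° gives LR at -154.8° from the x-axis; with |LR| = 13.3, R = (4.834, -10.36). The perpendicularity gives RN at right angles to LR, so RN runs at 115.2°; with |RN| = 24.2, N = (-5.470, 11.53). ∠RNZ = 136.5° gives NZ at 71.70° from the x-axis; with |NZ| = 16.0, Z = (-0.4460, 26.72). Then |PZ| = |Z − P| = 17.06.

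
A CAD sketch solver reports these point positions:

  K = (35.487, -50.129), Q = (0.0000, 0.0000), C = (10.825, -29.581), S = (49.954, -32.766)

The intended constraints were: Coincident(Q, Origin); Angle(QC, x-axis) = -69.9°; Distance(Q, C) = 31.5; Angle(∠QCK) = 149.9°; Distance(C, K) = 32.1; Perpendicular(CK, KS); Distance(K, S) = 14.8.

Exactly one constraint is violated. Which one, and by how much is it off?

Distance(K, S) = 14.8 — off by 7.80.

Q = (0.00, 0.00) ✓; QC at -69.90° ✓; |QC| = 31.50 ✓; ∠QCK = 149.9° ✓; |CK| = 32.10 ✓; ∠(CK, KS) = 90.00° ✓; |KS| = 22.60 ✗.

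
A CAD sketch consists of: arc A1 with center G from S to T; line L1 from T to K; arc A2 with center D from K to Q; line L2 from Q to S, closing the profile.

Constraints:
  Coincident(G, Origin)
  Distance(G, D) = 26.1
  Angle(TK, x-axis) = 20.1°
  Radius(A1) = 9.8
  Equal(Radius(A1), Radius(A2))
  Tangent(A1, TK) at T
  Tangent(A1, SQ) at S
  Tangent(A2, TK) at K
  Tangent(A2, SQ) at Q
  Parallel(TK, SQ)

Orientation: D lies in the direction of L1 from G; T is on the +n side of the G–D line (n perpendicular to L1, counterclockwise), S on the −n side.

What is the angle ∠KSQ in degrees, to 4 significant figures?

36.91°

The slot axis is L1's direction at 20.1°, so u = (cos 20.1°, sin 20.1°) = (0.9391, 0.3437) and n = (−sin 20.1°, cos 20.1°) = (-0.3437, 0.9391). G is at the origin and D lies 26.1 along u from G, so D = 26.1·u = (24.51, 8.970). Tangency of A1 to both parallel lines with radius 9.8 puts T and S at G ± 9.8·n: T = (-3.368, 9.203), S = (3.368, -9.203). Equal radii place K and Q the same way about D: K = D + 9.8·n = (21.14, 18.17), Q = D − 9.8·n = (27.88, -0.2336). Then cos ∠KSQ = SK·SQ / (|SK||SQ|), giving 36.91°.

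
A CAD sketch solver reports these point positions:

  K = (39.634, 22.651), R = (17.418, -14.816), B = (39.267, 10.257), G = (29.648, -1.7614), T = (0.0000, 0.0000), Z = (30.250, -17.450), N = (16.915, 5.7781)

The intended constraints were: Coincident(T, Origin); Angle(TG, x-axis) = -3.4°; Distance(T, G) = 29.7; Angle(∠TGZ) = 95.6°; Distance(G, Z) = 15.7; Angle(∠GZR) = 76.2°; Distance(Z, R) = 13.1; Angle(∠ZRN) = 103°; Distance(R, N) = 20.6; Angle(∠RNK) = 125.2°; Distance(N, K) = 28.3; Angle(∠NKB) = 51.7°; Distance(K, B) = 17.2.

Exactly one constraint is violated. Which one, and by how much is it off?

Distance(K, B) = 17.2 — off by 4.80.

T = (0.00, 0.00) ✓; TG at -3.400° ✓; |TG| = 29.70 ✓; ∠TGZ = 95.60° ✓; |GZ| = 15.70 ✓; ∠GZR = 76.20° ✓; |ZR| = 13.10 ✓; ∠ZRN = 103.0° ✓; |RN| = 20.60 ✓; ∠RNK = 125.2° ✓; |NK| = 28.30 ✓; ∠NKB = 51.70° ✓; |KB| = 12.40 ✗.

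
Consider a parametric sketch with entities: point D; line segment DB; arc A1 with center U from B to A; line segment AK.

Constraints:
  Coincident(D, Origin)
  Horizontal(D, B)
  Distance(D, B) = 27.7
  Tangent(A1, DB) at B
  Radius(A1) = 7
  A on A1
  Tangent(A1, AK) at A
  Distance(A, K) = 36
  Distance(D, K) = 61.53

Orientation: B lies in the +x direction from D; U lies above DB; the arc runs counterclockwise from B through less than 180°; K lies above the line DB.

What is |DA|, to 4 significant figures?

34.24

D is at the origin; DB is horizontal with |DB| = 27.7 and B on the +x side, so B = (27.70, 0.000). A1 meets DB tangentially, so UB is at right angles to DB, so U = B + (0, 7) = (27.70, 7.000). Since UA ⟂ AK (tangency), |UK| = √(7.0² + 36.0²) = 36.67 regardless of where A sits on A1. So K lies on both circle(D, 61.53) and circle(U, 36.67); the above-DB intersection is K = (49.59, 36.43). A is the foot of the tangent from K: A = (34.01, 3.971).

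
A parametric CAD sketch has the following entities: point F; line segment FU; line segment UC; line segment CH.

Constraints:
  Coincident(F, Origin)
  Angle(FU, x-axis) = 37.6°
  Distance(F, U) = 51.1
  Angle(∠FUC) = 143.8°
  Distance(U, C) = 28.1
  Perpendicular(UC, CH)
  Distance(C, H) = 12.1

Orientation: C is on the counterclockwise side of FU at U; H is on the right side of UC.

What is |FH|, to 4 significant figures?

81.21

F is at the origin; FU runs at 37.6° with length 51.1, so U = 51.1·(cos 37.6°, sin 37.6°) = (40.49, 31.18). ∠FUC = 143.8°, so UC runs at 37.6° + (180° − 143.8°) = 73.80° from the x-axis; with |UC| = 28.1, C = U + 28.1·(cos 73.80°, sin 73.80°) = (48.33, 58.16). UC is perpendicular to CH; with |CH| = 12.1 on the right of UC, H = C + 12.1·(0.9603, -0.2790) = (59.95, 54.79). Then |FH| = |H − F| = 81.21.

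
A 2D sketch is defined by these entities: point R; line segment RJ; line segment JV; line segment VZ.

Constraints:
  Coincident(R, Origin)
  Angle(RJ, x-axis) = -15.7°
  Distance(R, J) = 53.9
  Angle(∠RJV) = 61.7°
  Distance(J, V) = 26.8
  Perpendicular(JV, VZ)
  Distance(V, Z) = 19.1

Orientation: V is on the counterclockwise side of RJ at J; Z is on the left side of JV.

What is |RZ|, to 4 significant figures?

28.39

R is at the origin; RJ runs at -15.7° with length 53.9, so J = 53.9·(cos -15.7°, sin -15.7°) = (51.89, -14.59). ∠RJV = 61.7°, so JV runs at -15.7° + (180° − 61.7°) = 102.6° from the x-axis; with |JV| = 26.8, V = J + 26.8·(cos 102.6°, sin 102.6°) = (46.04, 11.57). The perpendicularity gives VZ at right angles to JV; with |VZ| = 19.1 on the left of JV, Z = V + 19.1·(-0.9759, -0.2181) = (27.40, 7.403). Then |RZ| = |Z − R| = 28.39.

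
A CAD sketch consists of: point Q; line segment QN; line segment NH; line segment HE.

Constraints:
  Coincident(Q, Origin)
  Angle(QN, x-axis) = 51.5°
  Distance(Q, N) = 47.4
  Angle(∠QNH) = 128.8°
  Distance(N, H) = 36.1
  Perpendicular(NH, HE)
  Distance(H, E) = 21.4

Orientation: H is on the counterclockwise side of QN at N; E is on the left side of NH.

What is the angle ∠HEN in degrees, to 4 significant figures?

59.34°

Q is at the origin; QN runs at 51.5° with length 47.4, so N = 47.4·(cos 51.5°, sin 51.5°) = (29.51, 37.10). ∠QNH = 128.8°, so NH runs at 51.5° + (180° − 128.8°) = 102.7° from the x-axis; with |NH| = 36.1, H = N + 36.1·(cos 102.7°, sin 102.7°) = (21.57, 72.31). NH ⟂ HE; with |HE| = 21.4 on the left of NH, E = H + 21.4·(-0.9755, -0.2198) = (0.6943, 67.61). Then cos ∠HEN = EH·EN / (|EH||EN|), giving 59.34°.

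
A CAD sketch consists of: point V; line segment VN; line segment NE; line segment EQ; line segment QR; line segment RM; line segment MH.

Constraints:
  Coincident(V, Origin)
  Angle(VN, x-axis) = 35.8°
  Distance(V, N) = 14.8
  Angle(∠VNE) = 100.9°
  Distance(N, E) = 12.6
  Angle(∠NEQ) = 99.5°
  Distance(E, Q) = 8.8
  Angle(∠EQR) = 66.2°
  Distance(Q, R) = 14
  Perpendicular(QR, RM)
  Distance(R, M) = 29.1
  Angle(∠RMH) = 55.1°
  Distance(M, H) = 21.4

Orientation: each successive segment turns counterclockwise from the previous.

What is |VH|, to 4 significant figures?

32.44

V is at the origin; VN runs at 35.8° with length 14.8, so N = (12.00, 8.657). ∠VNE = 100.9° gives NE at 114.9° from the x-axis; with |NE| = 12.6, E = (6.699, 20.09). ∠NEQ = 99.5° gives EQ at -164.6° from the x-axis; with |EQ| = 8.8, Q = (-1.785, 17.75). ∠EQR = 66.2° gives QR at -50.80° from the x-axis; with |QR| = 14.0, R = (7.063, 6.900). The perpendicularity gives RM at right angles to QR, so RM runs at 39.20°; with |RM| = 29.1, M = (29.61, 25.29). ∠RMH = 55.1° gives MH at 164.1° from the x-axis; with |MH| = 21.4, H = (9.033, 31.15). Then |VH| = |H − V| = 32.44.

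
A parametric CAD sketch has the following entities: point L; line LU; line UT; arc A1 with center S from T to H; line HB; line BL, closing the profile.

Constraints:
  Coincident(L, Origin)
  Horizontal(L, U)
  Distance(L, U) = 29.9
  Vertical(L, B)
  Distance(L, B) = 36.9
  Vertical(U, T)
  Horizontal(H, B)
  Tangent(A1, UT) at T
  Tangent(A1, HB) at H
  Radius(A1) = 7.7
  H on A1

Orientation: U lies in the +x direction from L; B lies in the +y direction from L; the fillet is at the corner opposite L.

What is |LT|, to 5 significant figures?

41.793

L is at the origin; LU is horizontal with |LU| = 29.9 and U on the +x side, so U = (29.900, 0.0000). L and B share the same x with |LB| = 36.9 and B on the +y side, so B = (0.0000, 36.900). The virtual corner opposite L is at (29.900, 36.900). A1 meets UT tangentially, so ST is at right angles to UT and since A1 is tangent to HB there, SH ⟂ HB, with radius 7.7, so the center S sits 7.7 in from both sides at S = (22.200, 29.200). That places the tangent points at T = (29.900, 29.200) on UT and H = (22.200, 36.900) on HB. Then |LT| = |T − L| = 41.793.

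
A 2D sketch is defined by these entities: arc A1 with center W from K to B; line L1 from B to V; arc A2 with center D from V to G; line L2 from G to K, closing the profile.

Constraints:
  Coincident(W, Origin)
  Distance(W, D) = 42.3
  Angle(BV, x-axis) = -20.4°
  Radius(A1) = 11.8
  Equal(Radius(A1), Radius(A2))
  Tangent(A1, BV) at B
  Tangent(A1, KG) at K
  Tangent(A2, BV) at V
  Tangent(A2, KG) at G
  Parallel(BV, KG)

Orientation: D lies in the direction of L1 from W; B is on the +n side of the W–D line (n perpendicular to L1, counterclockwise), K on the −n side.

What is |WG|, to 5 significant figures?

43.915

The slot axis is L1's direction at -20.4°, so u = (cos -20.4°, sin -20.4°) = (0.93728, -0.34857) and n = (−sin -20.4°, cos -20.4°) = (0.34857, 0.93728). W is at the origin and D lies 42.3 along u from W, so D = 42.3·u = (39.647, -14.745). Tangency of A1 to both parallel lines with radius 11.8 puts B and K at W ± 11.8·n: B = (4.1132, 11.060), K = (-4.1132, -11.060). Equal radii place V and G the same way about D: V = D + 11.8·n = (43.760, -3.6847), G = D − 11.8·n = (35.534, -25.805). Then |WG| = |G − W| = 43.915.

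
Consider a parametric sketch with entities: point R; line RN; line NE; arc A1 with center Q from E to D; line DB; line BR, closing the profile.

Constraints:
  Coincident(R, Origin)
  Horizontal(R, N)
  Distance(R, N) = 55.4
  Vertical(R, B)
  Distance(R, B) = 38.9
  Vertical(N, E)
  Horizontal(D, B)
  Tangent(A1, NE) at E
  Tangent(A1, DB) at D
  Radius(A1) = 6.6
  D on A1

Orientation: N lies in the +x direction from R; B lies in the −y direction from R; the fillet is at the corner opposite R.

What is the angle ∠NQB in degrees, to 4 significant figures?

109.3°

R is at the origin; RN is horizontal with |RN| = 55.4 and N on the +x side, so N = (55.40, 0.000). RB is vertical with |RB| = 38.9 and B on the −y side, so B = (0.000, -38.90). The virtual corner opposite R is at (55.40, -38.90). The tangent condition forces QE to be normal to NE and tangency of A1 to DB means the radius QD is perpendicular to DB, with radius 6.6, so the center Q sits 6.6 in from both sides at Q = (48.80, -32.30). Then cos ∠NQB = QN·QB / (|QN||QB|), giving 109.3°.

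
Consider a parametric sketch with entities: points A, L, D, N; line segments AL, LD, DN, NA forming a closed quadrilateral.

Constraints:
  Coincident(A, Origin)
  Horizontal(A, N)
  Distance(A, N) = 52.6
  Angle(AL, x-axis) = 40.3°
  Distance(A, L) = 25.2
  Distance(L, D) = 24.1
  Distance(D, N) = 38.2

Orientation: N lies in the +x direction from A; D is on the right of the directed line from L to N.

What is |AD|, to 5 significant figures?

16.869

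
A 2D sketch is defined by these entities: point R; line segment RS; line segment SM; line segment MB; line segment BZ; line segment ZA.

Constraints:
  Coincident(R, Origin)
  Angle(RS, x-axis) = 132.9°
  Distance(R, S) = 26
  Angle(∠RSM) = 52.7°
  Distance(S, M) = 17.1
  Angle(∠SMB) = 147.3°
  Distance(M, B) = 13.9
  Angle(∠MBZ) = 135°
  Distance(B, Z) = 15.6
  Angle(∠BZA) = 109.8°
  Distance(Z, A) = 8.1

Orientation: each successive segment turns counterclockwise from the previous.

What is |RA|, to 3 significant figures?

11.4

∠MBZ = 135.0° gives BZ at -22.1° from the x-axis; with |BZ| = 15.6, Z = (-0.747, -16.5). ∠BZA = 109.8° gives ZA at 48.1° from the x-axis; with |ZA| = 8.1, A = (4.66, -10.4). Then |RA| = |A − R| = 11.4.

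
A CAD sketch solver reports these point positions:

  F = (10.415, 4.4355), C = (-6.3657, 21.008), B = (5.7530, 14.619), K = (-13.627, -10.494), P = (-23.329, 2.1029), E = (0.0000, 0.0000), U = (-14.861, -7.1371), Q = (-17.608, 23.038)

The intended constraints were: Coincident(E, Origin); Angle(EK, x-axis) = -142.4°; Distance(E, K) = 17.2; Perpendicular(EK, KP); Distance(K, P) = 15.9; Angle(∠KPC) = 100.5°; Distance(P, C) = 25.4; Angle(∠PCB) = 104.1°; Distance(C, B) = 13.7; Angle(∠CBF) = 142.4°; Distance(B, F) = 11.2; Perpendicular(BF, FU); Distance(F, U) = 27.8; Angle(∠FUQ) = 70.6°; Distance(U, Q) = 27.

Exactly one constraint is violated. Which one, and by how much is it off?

Distance(U, Q) = 27 — off by 3.30.

E = (0.00, 0.00) ✓; EK at -142.4° ✓; |EK| = 17.20 ✓; ∠(EK, KP) = 90.00° ✓; |KP| = 15.90 ✓; ∠KPC = 100.5° ✓; |PC| = 25.40 ✓; ∠PCB = 104.1° ✓; |CB| = 13.70 ✓; ∠CBF = 142.4° ✓; |BF| = 11.20 ✓; ∠(BF, FU) = 90.00° ✓; |FU| = 27.80 ✓; ∠FUQ = 70.60° ✓; |UQ| = 30.30 ✗.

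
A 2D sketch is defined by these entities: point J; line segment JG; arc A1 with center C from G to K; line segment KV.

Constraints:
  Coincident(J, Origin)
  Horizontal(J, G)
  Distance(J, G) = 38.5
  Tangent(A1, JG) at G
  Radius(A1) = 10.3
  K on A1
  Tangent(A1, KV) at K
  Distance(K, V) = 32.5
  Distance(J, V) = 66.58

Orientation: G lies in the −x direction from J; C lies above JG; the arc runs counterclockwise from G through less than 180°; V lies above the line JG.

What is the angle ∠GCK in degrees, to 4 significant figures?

130.9°

J is at the origin; J and G share the same y with |JG| = 38.5 and G on the −x side, so G = (-38.50, 0.000). The tangent condition forces CG to be normal to JG, so C = G + (0, 10.3) = (-38.50, 10.30). Since CK ⟂ KV (tangency), |CV| = √(10.3² + 32.5²) = 34.09 regardless of where K sits on A1. So V lies on both circle(J, 66.58) and circle(C, 34.09); the above-JG intersection is V = (-51.97, 41.62). K is the foot of the tangent from V: K = (-30.71, 17.04).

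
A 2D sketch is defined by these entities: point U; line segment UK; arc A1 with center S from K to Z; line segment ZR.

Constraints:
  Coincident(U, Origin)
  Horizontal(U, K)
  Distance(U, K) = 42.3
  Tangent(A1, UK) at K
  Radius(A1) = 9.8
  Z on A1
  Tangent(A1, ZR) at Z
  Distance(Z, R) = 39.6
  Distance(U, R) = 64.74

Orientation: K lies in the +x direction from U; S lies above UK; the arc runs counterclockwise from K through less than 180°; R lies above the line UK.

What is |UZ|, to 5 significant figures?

53.206

U is at the origin; UK is horizontal with |UK| = 42.3 and K on the +x side, so K = (42.300, 0.0000). The tangent condition forces SK to be normal to UK, so S = K + (0, 9.8) = (42.300, 9.8000). Since SZ ⟂ ZR (tangency), |SR| = √(9.8² + 39.6²) = 40.795 regardless of where Z sits on A1. So R lies on both circle(U, 64.74) and circle(S, 40.795); the above-UK intersection is R = (40.444, 50.552). Z is the foot of the tangent from R: Z = (51.696, 12.585).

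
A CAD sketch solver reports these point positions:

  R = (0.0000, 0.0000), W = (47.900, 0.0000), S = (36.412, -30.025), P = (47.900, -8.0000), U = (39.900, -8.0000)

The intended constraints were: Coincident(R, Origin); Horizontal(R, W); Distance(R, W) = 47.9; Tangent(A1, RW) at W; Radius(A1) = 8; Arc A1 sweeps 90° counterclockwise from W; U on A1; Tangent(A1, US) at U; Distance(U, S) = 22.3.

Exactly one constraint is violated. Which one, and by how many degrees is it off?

Tangent(A1, US) at U — off by 9.00°.

R = (0.00, 0.00) ✓; R.y = 0.00, W.y = 0.00 ✓; |RW| = 47.90 ✓; ∠(PW, WR) = 90.00° ✓; |PW| = 8.000 ✓; bearing(P→U) − bearing(P→W) = 90.00° ✓; |PU| = 8.000 ✓; ∠(PU, US) = 99.00° ✗; |US| = 22.30 ✓.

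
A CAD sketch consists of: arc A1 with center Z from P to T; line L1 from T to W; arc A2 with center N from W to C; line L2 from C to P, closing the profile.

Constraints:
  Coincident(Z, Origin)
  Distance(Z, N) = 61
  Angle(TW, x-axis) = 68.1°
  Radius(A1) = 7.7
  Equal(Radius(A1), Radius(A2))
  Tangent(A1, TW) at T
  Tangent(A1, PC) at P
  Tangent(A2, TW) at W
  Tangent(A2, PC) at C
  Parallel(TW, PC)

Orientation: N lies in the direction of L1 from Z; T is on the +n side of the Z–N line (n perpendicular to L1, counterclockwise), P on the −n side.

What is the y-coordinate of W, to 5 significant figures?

59.470

The slot axis is L1's direction at 68.1°, so u = (cos 68.1°, sin 68.1°) = (0.37299, 0.92784) and n = (−sin 68.1°, cos 68.1°) = (-0.92784, 0.37299). Z is at the origin and N lies 61.0 along u from Z, so N = 61.0·u = (22.752, 56.598). Tangency of A1 to both parallel lines with radius 7.7 puts T and P at Z ± 7.7·n: T = (-7.1443, 2.8720), P = (7.1443, -2.8720). Equal radii place W and C the same way about N: W = N + 7.7·n = (15.608, 59.470), C = N − 7.7·n = (29.897, 53.726). So W.y = 59.470.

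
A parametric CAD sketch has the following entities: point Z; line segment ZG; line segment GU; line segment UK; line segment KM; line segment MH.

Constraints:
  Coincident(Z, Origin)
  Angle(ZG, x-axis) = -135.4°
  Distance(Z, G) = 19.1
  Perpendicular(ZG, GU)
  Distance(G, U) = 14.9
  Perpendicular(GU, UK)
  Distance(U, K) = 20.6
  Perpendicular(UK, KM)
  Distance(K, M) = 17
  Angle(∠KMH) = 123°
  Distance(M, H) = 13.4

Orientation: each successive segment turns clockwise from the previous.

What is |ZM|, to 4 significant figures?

2.581

Z is at the origin; ZG runs at -135.4° with length 19.1, so G = (-13.60, -13.41). ZG ⟂ GU, so GU runs at 134.6°; with |GU| = 14.9, U = (-24.06, -2.802). GU ⟂ UK, so UK runs at 44.60°; with |UK| = 20.6, K = (-9.394, 11.66). UK is perpendicular to KM, so KM runs at -45.40°; with |KM| = 17.0, M = (2.543, -0.4420). Then |ZM| = |M − Z| = 2.581.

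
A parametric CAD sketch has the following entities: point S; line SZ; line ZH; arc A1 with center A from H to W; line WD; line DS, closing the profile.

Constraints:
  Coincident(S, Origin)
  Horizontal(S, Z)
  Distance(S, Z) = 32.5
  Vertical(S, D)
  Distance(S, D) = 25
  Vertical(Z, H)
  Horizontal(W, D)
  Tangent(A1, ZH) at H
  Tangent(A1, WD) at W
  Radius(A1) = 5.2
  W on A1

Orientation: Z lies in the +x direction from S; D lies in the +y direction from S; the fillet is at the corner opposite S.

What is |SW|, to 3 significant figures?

37.0

S is at the origin; SZ is horizontal with |SZ| = 32.5 and Z on the +x side, so Z = (32.5, 0.00). SD is vertical with |SD| = 25.0 and D on the +y side, so D = (0.00, 25.0). The virtual corner opposite S is at (32.5, 25.0). A1 meets ZH tangentially, so AH is at right angles to ZH and the tangent condition forces AW to be normal to WD, with radius 5.2, so the center A sits 5.2 in from both sides at A = (27.3, 19.8). That places the tangent points at H = (32.5, 19.8) on ZH and W = (27.3, 25.0) on WD. Then |SW| = |W − S| = 37.0.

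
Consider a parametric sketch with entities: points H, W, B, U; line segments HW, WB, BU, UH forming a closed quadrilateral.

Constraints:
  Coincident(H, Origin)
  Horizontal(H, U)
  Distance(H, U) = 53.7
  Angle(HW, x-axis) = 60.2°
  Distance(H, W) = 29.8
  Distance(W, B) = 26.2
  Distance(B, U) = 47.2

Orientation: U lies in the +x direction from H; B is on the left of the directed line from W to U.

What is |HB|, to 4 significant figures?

55.24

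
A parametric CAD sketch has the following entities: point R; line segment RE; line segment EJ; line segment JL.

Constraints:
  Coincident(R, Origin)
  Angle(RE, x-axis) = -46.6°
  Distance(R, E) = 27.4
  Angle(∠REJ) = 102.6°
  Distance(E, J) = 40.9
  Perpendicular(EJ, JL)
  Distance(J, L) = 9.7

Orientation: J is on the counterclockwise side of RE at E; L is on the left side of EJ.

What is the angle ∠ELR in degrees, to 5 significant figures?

33.318°

∠REJ = 102.6°, so EJ runs at -46.6° + (180° − 102.6°) = 30.800° from the x-axis; with |EJ| = 40.9, J = E + 40.9·(cos 30.800°, sin 30.800°) = (53.958, 1.0344). The perpendicularity gives JL at right angles to EJ; with |JL| = 9.7 on the left of EJ, L = J + 9.7·(-0.51204, 0.85896) = (48.991, 9.3663). Then cos ∠ELR = LE·LR / (|LE||LR|), giving 33.318°.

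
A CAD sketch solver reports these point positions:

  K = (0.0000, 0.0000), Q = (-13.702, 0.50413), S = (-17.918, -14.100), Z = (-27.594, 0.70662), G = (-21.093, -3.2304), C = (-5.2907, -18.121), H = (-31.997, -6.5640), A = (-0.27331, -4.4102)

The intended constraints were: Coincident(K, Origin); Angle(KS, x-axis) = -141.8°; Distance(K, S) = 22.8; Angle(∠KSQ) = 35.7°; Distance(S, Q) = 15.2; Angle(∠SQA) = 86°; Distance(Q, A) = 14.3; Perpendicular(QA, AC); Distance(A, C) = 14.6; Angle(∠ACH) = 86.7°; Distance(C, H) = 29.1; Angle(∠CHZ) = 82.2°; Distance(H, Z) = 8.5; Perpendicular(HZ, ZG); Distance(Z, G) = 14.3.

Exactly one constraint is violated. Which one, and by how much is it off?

Distance(Z, G) = 14.3 — off by 6.70.

K = (0.00, 0.00) ✓; KS at -141.8° ✓; |KS| = 22.80 ✓; ∠KSQ = 35.70° ✓; |SQ| = 15.20 ✓; ∠SQA = 86.00° ✓; |QA| = 14.30 ✓; ∠(QA, AC) = 90.00° ✓; |AC| = 14.60 ✓; ∠ACH = 86.70° ✓; |CH| = 29.10 ✓; ∠CHZ = 82.20° ✓; |HZ| = 8.500 ✓; ∠(HZ, ZG) = 90.00° ✓; |ZG| = 7.600 ✗.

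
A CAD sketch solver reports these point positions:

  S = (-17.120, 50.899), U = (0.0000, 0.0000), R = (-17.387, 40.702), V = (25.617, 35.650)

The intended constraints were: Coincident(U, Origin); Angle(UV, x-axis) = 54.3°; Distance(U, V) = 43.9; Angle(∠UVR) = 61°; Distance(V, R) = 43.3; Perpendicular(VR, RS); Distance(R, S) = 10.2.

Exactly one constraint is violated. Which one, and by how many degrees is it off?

Perpendicular(VR, RS) — off by 5.20°.

U = (0.00, 0.00) ✓; UV at 54.30° ✓; |UV| = 43.90 ✓; ∠UVR = 61.00° ✓; |VR| = 43.30 ✓; ∠(VR, RS) = 84.80° ✗; |RS| = 10.20 ✓.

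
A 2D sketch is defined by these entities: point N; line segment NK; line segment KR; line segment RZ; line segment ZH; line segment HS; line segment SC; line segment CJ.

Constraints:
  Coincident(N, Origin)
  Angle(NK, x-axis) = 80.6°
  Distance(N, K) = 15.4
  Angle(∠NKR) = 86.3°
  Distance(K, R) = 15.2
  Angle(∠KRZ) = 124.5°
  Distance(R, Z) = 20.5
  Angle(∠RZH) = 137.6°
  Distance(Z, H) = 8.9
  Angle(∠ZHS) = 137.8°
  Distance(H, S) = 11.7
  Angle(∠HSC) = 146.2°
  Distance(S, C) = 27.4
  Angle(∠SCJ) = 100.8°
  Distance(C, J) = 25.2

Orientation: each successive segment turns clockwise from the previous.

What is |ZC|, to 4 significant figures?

42.09

N is at the origin; NK runs at 80.6° with length 15.4, so K = (2.515, 15.19). ∠NKR = 86.3° gives KR at -13.10° from the x-axis; with |KR| = 15.2, R = (17.32, 11.75). ∠KRZ = 124.5° gives RZ at -68.60° from the x-axis; with |RZ| = 20.5, Z = (24.80, -7.339). ∠RZH = 137.6° gives ZH at -111.0° from the x-axis; with |ZH| = 8.9, H = (21.61, -15.65). ∠ZHS = 137.8° gives HS at -153.2° from the x-axis; with |HS| = 11.7, S = (11.17, -20.92). ∠HSC = 146.2° gives SC at 173.0° from the x-axis; with |SC| = 27.4, C = (-16.03, -17.58). Then |ZC| = |C − Z| = 42.09.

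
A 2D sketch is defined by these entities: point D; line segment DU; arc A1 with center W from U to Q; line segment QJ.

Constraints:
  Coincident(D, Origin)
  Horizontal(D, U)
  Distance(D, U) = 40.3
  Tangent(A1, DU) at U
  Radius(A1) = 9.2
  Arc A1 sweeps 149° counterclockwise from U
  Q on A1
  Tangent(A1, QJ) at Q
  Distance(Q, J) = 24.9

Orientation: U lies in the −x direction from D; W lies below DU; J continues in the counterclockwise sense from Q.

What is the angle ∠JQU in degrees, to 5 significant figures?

105.50°

D is at the origin; D and U share the same y with |DU| = 40.3 and U on the −x side, so U = (-40.300, 0.0000). Tangency of A1 to DU means the radius WU is perpendicular to DU, so W = U + (0, -9.2) = (-40.300, -9.2000). On A1, U sits at bearing 90° from W; a 149° counterclockwise sweep puts Q at bearing 239°, so Q = W + 9.2·(cos 239°, sin 239°) = (-45.038, -17.086). The tangent condition forces WQ to be normal to QJ, so QJ runs along (−sin 239°, cos 239°); with |QJ| = 24.9, J = (-23.695, -29.910). Then cos ∠JQU = QJ·QU / (|QJ||QU|), giving 105.50°.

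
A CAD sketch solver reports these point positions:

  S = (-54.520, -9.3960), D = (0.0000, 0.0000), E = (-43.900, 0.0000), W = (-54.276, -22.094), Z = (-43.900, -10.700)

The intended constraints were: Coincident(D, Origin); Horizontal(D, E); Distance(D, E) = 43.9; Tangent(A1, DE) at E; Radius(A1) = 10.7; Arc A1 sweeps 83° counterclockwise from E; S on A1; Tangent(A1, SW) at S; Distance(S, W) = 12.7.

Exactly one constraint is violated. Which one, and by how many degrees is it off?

Tangent(A1, SW) at S — off by 8.10°.

D = (0.00, 0.00) ✓; D.y = 0.00, E.y = 0.00 ✓; |DE| = 43.90 ✓; ∠(ZE, ED) = 90.00° ✓; |ZE| = 10.70 ✓; bearing(Z→S) − bearing(Z→E) = 83.00° ✓; |ZS| = 10.70 ✓; ∠(ZS, SW) = 81.90° ✗; |SW| = 12.70 ✓.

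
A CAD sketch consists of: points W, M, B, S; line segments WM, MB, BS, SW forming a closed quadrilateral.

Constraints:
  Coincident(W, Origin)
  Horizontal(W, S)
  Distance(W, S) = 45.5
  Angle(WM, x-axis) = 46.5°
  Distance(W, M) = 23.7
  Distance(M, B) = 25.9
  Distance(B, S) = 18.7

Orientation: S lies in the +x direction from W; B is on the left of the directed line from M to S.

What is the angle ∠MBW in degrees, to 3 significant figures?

20.9°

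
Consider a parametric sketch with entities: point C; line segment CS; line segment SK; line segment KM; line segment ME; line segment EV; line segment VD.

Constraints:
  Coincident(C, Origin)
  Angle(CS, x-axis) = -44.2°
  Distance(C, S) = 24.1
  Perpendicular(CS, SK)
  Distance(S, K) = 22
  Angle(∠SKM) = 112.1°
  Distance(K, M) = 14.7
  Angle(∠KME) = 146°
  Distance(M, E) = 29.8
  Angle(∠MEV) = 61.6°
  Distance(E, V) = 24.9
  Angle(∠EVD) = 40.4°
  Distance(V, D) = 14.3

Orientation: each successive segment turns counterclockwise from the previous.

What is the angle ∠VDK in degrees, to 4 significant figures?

101.4°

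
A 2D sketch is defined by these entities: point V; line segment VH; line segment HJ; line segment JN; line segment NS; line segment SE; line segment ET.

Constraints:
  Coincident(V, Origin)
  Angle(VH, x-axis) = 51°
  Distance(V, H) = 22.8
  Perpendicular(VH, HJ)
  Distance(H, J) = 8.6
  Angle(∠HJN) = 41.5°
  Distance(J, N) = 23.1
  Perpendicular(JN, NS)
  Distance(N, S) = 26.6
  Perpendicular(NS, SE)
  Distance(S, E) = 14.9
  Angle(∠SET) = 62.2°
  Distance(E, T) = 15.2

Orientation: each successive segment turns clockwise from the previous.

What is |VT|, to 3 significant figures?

25.3

The perpendicularity gives SE at right angles to NS, so SE runs at 2.50°; with |SE| = 14.9, E = (11.7, 38.5). ∠SET = 62.2° gives ET at -115° from the x-axis; with |ET| = 15.2, T = (5.18, 24.8). Then |VT| = |T − V| = 25.3.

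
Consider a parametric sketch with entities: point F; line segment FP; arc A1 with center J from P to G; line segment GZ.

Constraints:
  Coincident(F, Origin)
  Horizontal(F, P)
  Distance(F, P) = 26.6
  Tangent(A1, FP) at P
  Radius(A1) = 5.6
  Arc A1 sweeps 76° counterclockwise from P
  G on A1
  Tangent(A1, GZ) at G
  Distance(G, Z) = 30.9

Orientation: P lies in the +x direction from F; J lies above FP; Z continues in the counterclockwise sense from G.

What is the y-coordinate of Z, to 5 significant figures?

34.227

F is at the origin; FP is horizontal with |FP| = 26.6 and P on the +x side, so P = (26.600, 0.0000). The tangent condition forces JP to be normal to FP, so J = P + (0, 5.6) = (26.600, 5.6000). On A1, P sits at bearing -90° from J; a 76° counterclockwise sweep puts G at bearing -14°, so G = J + 5.6·(cos -14°, sin -14°) = (32.034, 4.2452). A1 meets GZ tangentially, so JG is at right angles to GZ, so GZ runs along (−sin -14°, cos -14°); with |GZ| = 30.9, Z = (39.509, 34.227). So Z.y = 34.227.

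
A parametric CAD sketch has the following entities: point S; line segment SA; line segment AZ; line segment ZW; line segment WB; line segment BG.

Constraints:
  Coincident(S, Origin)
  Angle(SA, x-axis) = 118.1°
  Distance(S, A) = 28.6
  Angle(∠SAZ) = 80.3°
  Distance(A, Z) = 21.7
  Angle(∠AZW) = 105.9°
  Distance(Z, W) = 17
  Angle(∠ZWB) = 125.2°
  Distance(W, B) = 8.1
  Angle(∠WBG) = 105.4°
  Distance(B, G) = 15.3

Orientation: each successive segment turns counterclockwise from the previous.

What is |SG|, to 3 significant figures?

11.9

S is at the origin; SA runs at 118.1° with length 28.6, so A = (-13.5, 25.2). ∠SAZ = 80.3° gives AZ at -142° from the x-axis; with |AZ| = 21.7, Z = (-30.6, 11.9). ∠AZW = 105.9° gives ZW at -68.1° from the x-axis; with |ZW| = 17.0, W = (-24.3, -3.84). ∠ZWB = 125.2° gives WB at -13.3° from the x-axis; with |WB| = 8.1, B = (-16.4, -5.71). ∠WBG = 105.4° gives BG at 61.3° from the x-axis; with |BG| = 15.3, G = (-9.05, 7.71). Then |SG| = |G − S| = 11.9.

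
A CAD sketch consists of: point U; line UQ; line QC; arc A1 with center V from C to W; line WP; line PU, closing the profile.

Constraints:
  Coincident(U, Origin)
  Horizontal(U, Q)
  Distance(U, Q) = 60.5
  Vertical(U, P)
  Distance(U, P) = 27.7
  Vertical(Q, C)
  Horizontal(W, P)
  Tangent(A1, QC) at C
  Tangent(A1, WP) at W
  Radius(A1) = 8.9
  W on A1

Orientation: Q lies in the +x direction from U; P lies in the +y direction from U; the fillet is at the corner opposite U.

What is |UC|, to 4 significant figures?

63.35

U is at the origin; UQ is horizontal with |UQ| = 60.5 and Q on the +x side, so Q = (60.50, 0.000). UP is vertical with |UP| = 27.7 and P on the +y side, so P = (0.000, 27.70). The virtual corner opposite U is at (60.50, 27.70). The tangent condition forces VC to be normal to QC and tangency of A1 to WP means the radius VW is perpendicular to WP, with radius 8.9, so the center V sits 8.9 in from both sides at V = (51.60, 18.80). That places the tangent points at C = (60.50, 18.80) on QC and W = (51.60, 27.70) on WP. Then |UC| = |C − U| = 63.35.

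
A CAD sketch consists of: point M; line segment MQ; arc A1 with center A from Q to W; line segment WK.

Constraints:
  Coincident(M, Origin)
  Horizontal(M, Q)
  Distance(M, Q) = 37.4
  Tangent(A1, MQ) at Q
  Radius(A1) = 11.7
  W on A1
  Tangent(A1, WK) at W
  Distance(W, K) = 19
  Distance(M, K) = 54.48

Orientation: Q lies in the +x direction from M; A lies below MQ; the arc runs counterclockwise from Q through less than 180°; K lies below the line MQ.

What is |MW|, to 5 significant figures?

35.630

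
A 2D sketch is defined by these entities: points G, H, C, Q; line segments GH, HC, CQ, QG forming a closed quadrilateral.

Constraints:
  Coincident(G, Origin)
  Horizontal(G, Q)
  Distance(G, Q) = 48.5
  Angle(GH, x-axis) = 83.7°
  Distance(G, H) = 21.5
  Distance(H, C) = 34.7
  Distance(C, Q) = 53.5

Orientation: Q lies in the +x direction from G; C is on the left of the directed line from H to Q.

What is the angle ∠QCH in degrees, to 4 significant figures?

66.50°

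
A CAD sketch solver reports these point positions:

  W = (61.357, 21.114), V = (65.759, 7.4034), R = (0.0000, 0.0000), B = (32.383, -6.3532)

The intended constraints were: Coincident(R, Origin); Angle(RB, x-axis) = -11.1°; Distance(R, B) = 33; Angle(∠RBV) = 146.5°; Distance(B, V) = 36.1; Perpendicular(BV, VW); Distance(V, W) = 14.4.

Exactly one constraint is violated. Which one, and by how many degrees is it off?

Perpendicular(BV, VW) — off by 4.60°.

R = (0.00, 0.00) ✓; RB at -11.10° ✓; |RB| = 33.00 ✓; ∠RBV = 146.5° ✓; |BV| = 36.10 ✓; ∠(BV, VW) = 85.40° ✗; |VW| = 14.40 ✓.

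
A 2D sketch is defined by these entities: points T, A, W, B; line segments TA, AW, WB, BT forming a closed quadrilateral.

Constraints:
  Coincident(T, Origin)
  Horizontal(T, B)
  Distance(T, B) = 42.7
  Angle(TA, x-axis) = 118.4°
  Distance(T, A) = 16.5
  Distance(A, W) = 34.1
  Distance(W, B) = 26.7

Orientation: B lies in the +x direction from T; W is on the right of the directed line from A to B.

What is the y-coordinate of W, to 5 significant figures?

-8.4404

T is at the origin; TB is horizontal with |TB| = 42.7 and B in +x, so B = (42.7, 0). TA runs at 118.4° with |TA| = 16.5, so A = (-7.8478, 14.514). W is determined by |AW| = 34.1 and |WB| = 26.7 together: it lies at the intersection of circle(A, 34.1) and circle(B, 26.7). With |AB| = 52.590, the foot of the radical line on AB is 30.573 from A and the perpendicular offset is √(34.1² − 30.573²) = 15.104. Taking the right-of-AB solution: W = (17.369, -8.4404).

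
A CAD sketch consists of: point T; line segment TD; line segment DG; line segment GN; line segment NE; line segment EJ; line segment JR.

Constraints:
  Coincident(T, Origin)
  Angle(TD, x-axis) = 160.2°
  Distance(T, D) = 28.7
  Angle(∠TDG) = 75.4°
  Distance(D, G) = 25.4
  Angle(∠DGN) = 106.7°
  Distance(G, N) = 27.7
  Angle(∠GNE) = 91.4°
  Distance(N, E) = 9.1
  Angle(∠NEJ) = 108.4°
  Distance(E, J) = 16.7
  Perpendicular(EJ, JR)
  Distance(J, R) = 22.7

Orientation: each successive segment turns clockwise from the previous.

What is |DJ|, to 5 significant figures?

21.731

T is at the origin; TD runs at 160.2° with length 28.7, so D = (-27.003, 9.7218). ∠TDG = 75.4° gives DG at 55.600° from the x-axis; with |DG| = 25.4, G = (-12.653, 30.680). ∠DGN = 106.7° gives GN at -17.700° from the x-axis; with |GN| = 27.7, N = (13.736, 22.258). ∠GNE = 91.4° gives NE at -106.30° from the x-axis; with |NE| = 9.1, E = (11.182, 13.524). ∠NEJ = 108.4° gives EJ at -177.90° from the x-axis; with |EJ| = 16.7, J = (-5.5072, 12.912). Then |DJ| = |J − D| = 21.731.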